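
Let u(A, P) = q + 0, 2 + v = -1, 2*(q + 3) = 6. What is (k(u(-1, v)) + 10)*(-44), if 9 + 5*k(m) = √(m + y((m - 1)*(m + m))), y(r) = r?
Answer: -1804/5 ≈ -360.80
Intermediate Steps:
q = 0 (q = -3 + (½)*6 = -3 + 3 = 0)
v = -3 (v = -2 - 1 = -3)
u(A, P) = 0 (u(A, P) = 0 + 0 = 0)
k(m) = -9/5 + √(m + 2*m*(-1 + m))/5 (k(m) = -9/5 + √(m + (m - 1)*(m + m))/5 = -9/5 + √(m + (-1 + m)*(2*m))/5 = -9/5 + √(m + 2*m*(-1 + m))/5)
(k(u(-1, v)) + 10)*(-44) = ((-9/5 + √(0*(-1 + 2*0))/5) + 10)*(-44) = ((-9/5 + √(0*(-1 + 0))/5) + 10)*(-44) = ((-9/5 + √(0*(-1))/5) + 10)*(-44) = ((-9/5 + √0/5) + 10)*(-44) = ((-9/5 + (⅕)*0) + 10)*(-44) = ((-9/5 + 0) + 10)*(-44) = (-9/5 + 10)*(-44) = (41/5)*(-44) = -1804/5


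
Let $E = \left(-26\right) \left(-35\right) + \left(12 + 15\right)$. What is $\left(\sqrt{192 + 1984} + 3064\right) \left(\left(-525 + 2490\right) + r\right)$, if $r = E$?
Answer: $8891728 + 23216 \sqrt{34} \approx 9.0271 \cdot 10^{6}$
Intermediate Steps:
$E = 937$ ($E = 910 + 27 = 937$)
$r = 937$
$\left(\sqrt{192 + 1984} + 3064\right) \left(\left(-525 + 2490\right) + r\right) = \left(\sqrt{192 + 1984} + 3064\right) \left(\left(-525 + 2490\right) + 937\right) = \left(\sqrt{2176} + 3064\right) \left(1965 + 937\right) = \left(8 \sqrt{34} + 3064\right) 2902 = \left(3064 + 8 \sqrt{34}\right) 2902 = 8891728 + 23216 \sqrt{34}$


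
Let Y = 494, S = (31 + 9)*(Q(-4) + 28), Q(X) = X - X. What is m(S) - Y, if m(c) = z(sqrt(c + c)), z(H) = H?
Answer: -494 + 8*sqrt(35) ≈ -446.67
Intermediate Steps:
Q(X) = 0
S = 1120 (S = (31 + 9)*(0 + 28) = 40*28 = 1120)
m(c) = sqrt(2)*sqrt(c) (m(c) = sqrt(c + c) = sqrt(2*c) = sqrt(2)*sqrt(c))
m(S) - Y = sqrt(2)*sqrt(1120) - 1*494 = sqrt(2)*(4*sqrt(70)) - 494 = 8*sqrt(35) - 494 = -494 + 8*sqrt(35)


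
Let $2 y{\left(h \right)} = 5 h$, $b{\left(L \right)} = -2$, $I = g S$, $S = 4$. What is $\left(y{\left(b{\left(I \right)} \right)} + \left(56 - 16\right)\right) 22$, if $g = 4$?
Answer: $770$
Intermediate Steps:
$I = 16$ ($I = 4 \cdot 4 = 16$)
$y{\left(h \right)} = \frac{5 h}{2}$
$\left(y{\left(b{\left(I \right)} \right)} + \left(56 - 16\right)\right) 22 = \left(\frac{5}{2} \left(-2\right) + \left(56 - 16\right)\right) 22 = \left(-5 + \left(56 - 16\right)\right) 22 = \left(-5 + 40\right) 22 = 35 \cdot 22 = 770$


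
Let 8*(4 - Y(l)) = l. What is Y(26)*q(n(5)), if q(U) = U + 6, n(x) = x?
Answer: 33/4 ≈ 8.2500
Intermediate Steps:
q(U) = 6 + U
Y(l) = 4 - l/8
Y(26)*q(n(5)) = (4 - ⅛*26)*(6 + 5) = (4 - 13/4)*11 = (¾)*11 = 33/4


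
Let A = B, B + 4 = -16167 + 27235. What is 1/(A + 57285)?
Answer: 1/68349 ≈ 1.4631e-5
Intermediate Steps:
B = 11064 (B = -4 + (-16167 + 27235) = -4 + 11068 = 11064)
A = 11064
1/(A + 57285) = 1/(11064 + 57285) = 1/68349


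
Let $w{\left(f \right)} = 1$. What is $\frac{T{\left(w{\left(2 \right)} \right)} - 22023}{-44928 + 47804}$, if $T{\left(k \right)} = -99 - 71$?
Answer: $- \frac{22193}{2876} \approx -7.7166$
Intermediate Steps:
$T{\left(k \right)} = -170$
$\frac{T{\left(w{\left(2 \right)} \right)} - 22023}{-44928 + 47804} = \frac{-170 - 22023}{-44928 + 47804} = - \frac{22193}{2876}$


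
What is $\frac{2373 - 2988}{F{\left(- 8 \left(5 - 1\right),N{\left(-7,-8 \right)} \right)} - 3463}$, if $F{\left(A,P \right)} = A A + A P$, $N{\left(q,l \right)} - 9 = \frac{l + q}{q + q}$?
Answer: $\frac{1435}{6443} \approx 0.22272$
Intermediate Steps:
$N{\left(q,l \right)} = 9 + \frac{l + q}{2 q}$ ($N{\left(q,l \right)} = 9 + \frac{l + q}{q + q} = 9 + \frac{l + q}{2 q}$)
$F{\left(A,P \right)} = A^{2} + A P$
$\frac{2373 - 2988}{F{\left(- 8 \left(5 - 1\right),N{\left(-7,-8 \right)} \right)} - 3463} = \frac{2373 - 2988}{- 8 \left(5 - 1\right) \left(- 8 \left(5 - 1\right) + \frac{-8 + 19 \left(-7\right)}{2 \left(-7\right)}\right) - 3463} = - \frac{615}{\left(-8\right) 4 \left(\left(-8\right) 4 + \frac{1}{2} \left(- \frac{1}{7}\right) \left(-8 - 133\right)\right) - 3463} = - \frac{615}{- 32 \left(-32 + \frac{1}{2} \left(- \frac{1}{7}\right) \left(-141\right)\right) - 3463} = - \frac{615}{- 32 \left(-32 + \frac{141}{14}\right) - 3463} = - \frac{615}{\left(-32\right) \left(- \frac{307}{14}\right) - 3463} = - \frac{615}{\frac{4912}{7} - 3463} = - \frac{615}{- \frac{19329}{7}} = \left(-615\right) \left(- \frac{7}{19329}\right) = \frac{1435}{6443}$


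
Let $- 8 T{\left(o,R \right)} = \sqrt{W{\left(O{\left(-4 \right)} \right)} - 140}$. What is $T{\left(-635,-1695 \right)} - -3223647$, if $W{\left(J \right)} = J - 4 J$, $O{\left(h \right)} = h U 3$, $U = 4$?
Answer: $\frac{12894587}{4} \approx 3.2236 \cdot 10^{6}$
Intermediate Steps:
$O{\left(h \right)} = 12 h$ ($O{\left(h \right)} = h 4 \cdot 3 = 4 h 3 = 12 h$)
$W{\left(J \right)} = - 3 J$
$T{\left(o,R \right)} = - \frac{1}{4}$ ($T{\left(o,R \right)} = - \frac{\sqrt{- 3 \cdot 12 \left(-4\right) - 140}}{8} = - \frac{\sqrt{\left(-3\right) \left(-48\right) - 140}}{8} = - \frac{\sqrt{144 - 140}}{8} = - \frac{\sqrt{4}}{8} = \left(- \frac{1}{8}\right) 2 = - \frac{1}{4}$)
$T{\left(-635,-1695 \right)} - -3223647 = - \frac{1}{4} - -3223647 = - \frac{1}{4} + 3223647 = \frac{12894587}{4}$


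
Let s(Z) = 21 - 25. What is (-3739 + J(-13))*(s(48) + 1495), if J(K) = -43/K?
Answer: -72408924/13 ≈ -5.5699e+6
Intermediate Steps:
s(Z) = -4
(-3739 + J(-13))*(s(48) + 1495) = (-3739 - 43/(-13))*(-4 + 1495) = (-3739 - 43*(-1/13))*1491 = (-3739 + 43/13)*1491 = -48564/13*1491 = -72408924/13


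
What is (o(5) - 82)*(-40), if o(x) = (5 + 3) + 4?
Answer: 2800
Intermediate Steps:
o(x) = 12 (o(x) = 8 + 4 = 12)
(o(5) - 82)*(-40) = (12 - 82)*(-40) = -70*(-40) = 2800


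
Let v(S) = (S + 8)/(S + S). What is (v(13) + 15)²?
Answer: 168921/676 ≈ 249.88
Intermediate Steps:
v(S) = (8 + S)/(2*S) (v(S) = (8 + S)/((2*S)) = (8 + S)*(1/(2*S)) = (8 + S)/(2*S))
(v(13) + 15)² = ((½)*(8 + 13)/13 + 15)² = ((½)*(1/13)*21 + 15)² = (21/26 + 15)² = (411/26)² = 168921/676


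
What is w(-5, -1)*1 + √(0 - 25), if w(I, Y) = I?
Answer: -5 + 5*I ≈ -5.0 + 5.0*I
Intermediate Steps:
w(-5, -1)*1 + √(0 - 25) = -5*1 + √(0 - 25) = -5 + √(-25) = -5 + 5*I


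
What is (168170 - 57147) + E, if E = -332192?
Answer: -221169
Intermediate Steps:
(168170 - 57147) + E = (168170 - 57147) - 332192 = 111023 - 332192 = -221169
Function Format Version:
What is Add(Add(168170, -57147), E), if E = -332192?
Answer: -221169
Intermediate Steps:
Add(Add(168170, -57147), E) = Add(Add(168170, -57147), -332192) = Add(111023, -332192) = -221169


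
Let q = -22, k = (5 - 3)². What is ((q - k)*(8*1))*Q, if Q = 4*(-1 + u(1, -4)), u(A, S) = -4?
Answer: 4160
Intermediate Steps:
k = 4 (k = 2² = 4)
Q = -20 (Q = 4*(-1 - 4) = 4*(-5) = -20)
((q - k)*(8*1))*Q = ((-22 - 1*4)*(8*1))*(-20) = ((-22 - 4)*8)*(-20) = -26*8*(-20) = -208*(-20) = 4160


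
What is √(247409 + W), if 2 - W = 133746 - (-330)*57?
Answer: √94855 ≈ 307.99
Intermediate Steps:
W = -152554 (W = 2 - (133746 - (-330)*57) = 2 - (133746 - 1*(-18810)) = 2 - (133746 + 18810) = 2 - 1*152556 = 2 - 152556 = -152554)
√(247409 + W) = √(247409 - 152554) = √94855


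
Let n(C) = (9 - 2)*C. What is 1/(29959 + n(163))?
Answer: 1/31100 ≈ 3.2154e-5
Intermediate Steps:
n(C) = 7*C
1/(29959 + n(163)) = 1/(29959 + 7*163) = 1/(29959 + 1141) = 1/31100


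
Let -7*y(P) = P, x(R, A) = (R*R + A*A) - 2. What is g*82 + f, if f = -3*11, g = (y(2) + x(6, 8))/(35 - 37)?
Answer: -28275/7 ≈ -4039.3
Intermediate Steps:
x(R, A) = -2 + A² + R² (x(R, A) = (R² + A²) - 2 = (A² + R²) - 2 = -2 + A² + R²)
y(P) = -P/7
g = -342/7 (g = (-⅐*2 + (-2 + 8² + 6²))/(35 - 37) = (-2/7 + (-2 + 64 + 36))/(-2) = (-2/7 + 98)*(-½) = (684/7)*(-½) = -342/7 ≈ -48.857)
f = -33
g*82 + f = -342/7*82 - 33 = -28044/7 - 33 = -28275/7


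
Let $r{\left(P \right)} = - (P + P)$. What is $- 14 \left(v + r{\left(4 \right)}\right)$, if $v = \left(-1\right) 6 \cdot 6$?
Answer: $616$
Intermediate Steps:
$r{\left(P \right)} = - 2 P$
$v = -36$ ($v = \left(-6\right) 6 = -36$)
$- 14 \left(v + r{\left(4 \right)}\right) = - 14 \left(-36 - 8\right) = \left(-14\right) \left(-44\right) = 616$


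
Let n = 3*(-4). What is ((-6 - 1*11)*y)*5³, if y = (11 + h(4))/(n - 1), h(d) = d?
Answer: 31875/13 ≈ 2451.9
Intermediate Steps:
n = -12
y = -15/13 (y = (11 + 4)/(-12 - 1) = 15/(-13) = 15*(-1/13) = -15/13 ≈ -1.1538)
((-6 - 1*11)*y)*5³ = ((-6 - 1*11)*(-15/13))*5³ = ((-6 - 11)*(-15/13))*125 = -17*(-15/13)*125 = (255/13)*125 = 31875/13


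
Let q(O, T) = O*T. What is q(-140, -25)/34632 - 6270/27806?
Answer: -14977705/120372174 ≈ -0.12443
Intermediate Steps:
q(-140, -25)/34632 - 6270/27806 = -140*(-25)/34632 - 6270/27806 = 3500*(1/34632) - 6270*1/27806 = 875/8658 - 3135/13903 = -14977705/120372174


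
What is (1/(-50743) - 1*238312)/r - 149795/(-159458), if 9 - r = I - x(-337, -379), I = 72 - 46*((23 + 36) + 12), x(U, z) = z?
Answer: -953403473592373/11425024739128 ≈ -83.449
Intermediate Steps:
I = -3194 (I = 72 - 46*(59 + 12) = 72 - 46*71 = 72 - 3266 = -3194)
r = 2824 (r = 9 - (-3194 - 1*(-379)) = 9 - (-3194 + 379) = 9 - 1*(-2815) = 9 + 2815 = 2824)
(1/(-50743) - 1*238312)/r - 149795/(-159458) = (1/(-50743) - 1*238312)/2824 - 149795/(-159458) = (-1/50743 - 238312)*(1/2824) - 149795*(-1/159458) = -12092665817/50743*1/2824 + 149795/159458 = -12092665817/143298232 + 149795/159458 = -953403473592373/11425024739128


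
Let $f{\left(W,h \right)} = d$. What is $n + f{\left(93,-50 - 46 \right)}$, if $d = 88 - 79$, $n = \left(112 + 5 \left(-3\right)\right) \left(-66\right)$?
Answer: $-6393$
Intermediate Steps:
$n = -6402$ ($n = \left(112 - 15\right) \left(-66\right) = 97 \left(-66\right) = -6402$)
$d = 9$
$f{\left(W,h \right)} = 9$
$n + f{\left(93,-50 - 46 \right)} = -6402 + 9 = -6393$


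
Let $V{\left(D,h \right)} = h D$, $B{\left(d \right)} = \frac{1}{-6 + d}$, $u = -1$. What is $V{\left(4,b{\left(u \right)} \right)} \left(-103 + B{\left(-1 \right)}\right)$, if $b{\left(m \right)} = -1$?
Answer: $\frac{2888}{7} \approx 412.57$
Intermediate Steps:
$V{\left(D,h \right)} = D h$
$V{\left(4,b{\left(u \right)} \right)} \left(-103 + B{\left(-1 \right)}\right) = 4 \left(-1\right) \left(-103 + \frac{1}{-6 - 1}\right) = - 4 \left(-103 + \frac{1}{-7}\right) = - 4 \left(-103 - \frac{1}{7}\right) = \left(-4\right) \left(- \frac{722}{7}\right) = \frac{2888}{7}$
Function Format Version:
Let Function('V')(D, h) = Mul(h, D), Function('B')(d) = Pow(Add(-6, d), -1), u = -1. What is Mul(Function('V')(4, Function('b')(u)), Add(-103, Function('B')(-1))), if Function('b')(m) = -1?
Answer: Rational(2888, 7) ≈ 412.57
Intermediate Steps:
Function('V')(D, h) = Mul(D, h)
Mul(Function('V')(4, Function('b')(u)), Add(-103, Function('B')(-1))) = Mul(Mul(4, -1), Add(-103, Pow(Add(-6, -1), -1))) = Mul(-4, Add(-103, Pow(-7, -1))) = Mul(-4, Add(-103, Rational(-1, 7))) = Mul(-4, Rational(-722, 7)) = Rational(2888, 7)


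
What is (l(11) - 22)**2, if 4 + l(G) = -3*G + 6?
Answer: 2809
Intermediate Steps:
l(G) = 2 - 3*G (l(G) = -4 + (-3*G + 6) = -4 + (6 - 3*G) = 2 - 3*G)
(l(11) - 22)**2 = ((2 - 3*11) - 22)**2 = ((2 - 33) - 22)**2 = (-31 - 22)**2 = (-53)**2 = 2809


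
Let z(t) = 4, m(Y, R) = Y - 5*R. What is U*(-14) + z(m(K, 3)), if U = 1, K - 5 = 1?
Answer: -10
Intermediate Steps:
K = 6 (K = 5 + 1 = 6)
U*(-14) + z(m(K, 3)) = 1*(-14) + 4 = -14 + 4 = -10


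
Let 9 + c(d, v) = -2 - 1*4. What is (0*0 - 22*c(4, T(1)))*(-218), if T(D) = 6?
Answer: -71940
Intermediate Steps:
c(d, v) = -15 (c(d, v) = -9 + (-2 - 1*4) = -9 + (-2 - 4) = -9 - 6 = -15)
(0*0 - 22*c(4, T(1)))*(-218) = (0*0 - 22*(-15))*(-218) = (0 + 330)*(-218) = 330*(-218) = -71940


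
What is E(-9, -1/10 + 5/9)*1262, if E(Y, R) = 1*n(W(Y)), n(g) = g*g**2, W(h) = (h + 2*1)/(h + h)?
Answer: 216433/2916 ≈ 74.223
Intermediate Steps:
W(h) = (2 + h)/(2*h) (W(h) = (h + 2)/((2*h)) = (2 + h)*(1/(2*h)) = (2 + h)/(2*h))
n(g) = g**3
E(Y, R) = (2 + Y)**3/(8*Y**3) (E(Y, R) = 1*((2 + Y)/(2*Y))**3 = 1*((2 + Y)**3/(8*Y**3)) = (2 + Y)**3/(8*Y**3))
E(-9, -1/10 + 5/9)*1262 = ((1/8)*(2 - 9)**3/(-9)**3)*1262 = ((1/8)*(-1/729)*(-7)**3)*1262 = ((1/8)*(-1/729)*(-343))*1262 = (343/5832)*1262 = 216433/2916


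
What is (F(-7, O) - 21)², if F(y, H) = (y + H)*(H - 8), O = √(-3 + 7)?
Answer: 81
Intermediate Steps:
O = 2 (O = √4 = 2)
F(y, H) = (-8 + H)*(H + y) (F(y, H) = (H + y)*(-8 + H) = (-8 + H)*(H + y))
(F(-7, O) - 21)² = ((2² - 8*2 - 8*(-7) + 2*(-7)) - 21)² = ((4 - 16 + 56 - 14) - 21)² = (30 - 21)² = 9² = 81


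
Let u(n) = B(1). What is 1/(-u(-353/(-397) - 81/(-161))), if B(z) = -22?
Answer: 1/22 ≈ 0.045455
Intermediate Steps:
u(n) = -22
1/(-u(-353/(-397) - 81/(-161))) = 1/(-1*(-22)) = 1/22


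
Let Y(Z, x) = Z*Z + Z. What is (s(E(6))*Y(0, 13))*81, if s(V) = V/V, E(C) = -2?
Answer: 0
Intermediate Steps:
Y(Z, x) = Z + Z² (Y(Z, x) = Z² + Z = Z + Z²)
s(V) = 1
(s(E(6))*Y(0, 13))*81 = (1*(0*(1 + 0)))*81 = (1*(0*1))*81 = (1*0)*81 = 0*81 = 0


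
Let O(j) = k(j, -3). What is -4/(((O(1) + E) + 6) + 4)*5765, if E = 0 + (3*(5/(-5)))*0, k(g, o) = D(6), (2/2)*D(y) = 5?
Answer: -4612/3 ≈ -1537.3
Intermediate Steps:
D(y) = 5
k(g, o) = 5
O(j) = 5
E = 0 (E = 0 + (3*(5*(-⅕)))*0 = 0 + (3*(-1))*0 = 0 - 3*0 = 0 + 0 = 0)
-4/(((O(1) + E) + 6) + 4)*5765 = -4/(((5 + 0) + 6) + 4)*5765 = -4/((5 + 6) + 4)*5765 = -4/(11 + 4)*5765 = -4/15*5765 = -4612/3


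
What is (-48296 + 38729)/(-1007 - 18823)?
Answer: 3189/6610 ≈ 0.48245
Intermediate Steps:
(-48296 + 38729)/(-1007 - 18823) = -9567/(-19830) = -9567*(-1/19830) = 3189/6610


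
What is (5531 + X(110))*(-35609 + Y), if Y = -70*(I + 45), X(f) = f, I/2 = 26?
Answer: -239172759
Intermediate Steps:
I = 52 (I = 2*26 = 52)
Y = -6790 (Y = -70*(52 + 45) = -70*97 = -6790)
(5531 + X(110))*(-35609 + Y) = (5531 + 110)*(-35609 - 6790) = 5641*(-42399) = -239172759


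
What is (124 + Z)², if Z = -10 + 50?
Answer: 26896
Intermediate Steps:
Z = 40
(124 + Z)² = (124 + 40)² = 164² = 26896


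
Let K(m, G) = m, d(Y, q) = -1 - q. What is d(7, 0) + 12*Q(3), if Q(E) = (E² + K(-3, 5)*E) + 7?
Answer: 83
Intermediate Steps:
Q(E) = 7 + E² - 3*E (Q(E) = (E² - 3*E) + 7 = 7 + E² - 3*E)
d(7, 0) + 12*Q(3) = (-1 - 1*0) + 12*(7 + 3² - 3*3) = (-1 + 0) + 12*(7 + 9 - 9) = -1 + 12*7 = -1 + 84 = 83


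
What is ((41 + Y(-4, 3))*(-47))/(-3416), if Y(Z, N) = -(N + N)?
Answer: 235/488 ≈ 0.48156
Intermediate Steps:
Y(Z, N) = -2*N
((41 + Y(-4, 3))*(-47))/(-3416) = ((41 - 2*3)*(-47))/(-3416) = ((41 - 6)*(-47))*(-1/3416) = (35*(-47))*(-1/3416) = -1645*(-1/3416) = 235/488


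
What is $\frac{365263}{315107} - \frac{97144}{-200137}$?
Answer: $\frac{103713395439}{63064569659} \approx 1.6446$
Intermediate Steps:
$\frac{365263}{315107} - \frac{97144}{-200137} = 365263 \cdot \frac{1}{315107} - - \frac{97144}{200137} = \frac{365263}{315107} + \frac{97144}{200137} = \frac{103713395439}{63064569659}$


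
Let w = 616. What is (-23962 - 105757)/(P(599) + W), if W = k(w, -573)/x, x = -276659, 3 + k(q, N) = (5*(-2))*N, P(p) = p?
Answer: -35887928821/165713014 ≈ -216.57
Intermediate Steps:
k(q, N) = -3 - 10*N (k(q, N) = -3 + (5*(-2))*N = -3 - 10*N)
W = -5727/276659 (W = (-3 - 10*(-573))/(-276659) = (-3 + 5730)*(-1/276659) = 5727*(-1/276659) = -5727/276659 ≈ -0.020701)
(-23962 - 105757)/(P(599) + W) = (-23962 - 105757)/(599 - 5727/276659) = -129719/165713014/276659 = -129719*276659/165713014 = -35887928821/165713014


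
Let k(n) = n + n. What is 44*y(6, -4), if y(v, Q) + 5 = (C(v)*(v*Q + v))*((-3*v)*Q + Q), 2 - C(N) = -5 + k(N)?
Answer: 269060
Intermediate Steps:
k(n) = 2*n
C(N) = 7 - 2*N (C(N) = 2 - (-5 + 2*N) = 2 + (5 - 2*N) = 7 - 2*N)
y(v, Q) = -5 + (7 - 2*v)*(Q - 3*Q*v)*(v + Q*v) (y(v, Q) = -5 + ((7 - 2*v)*(v*Q + v))*((-3*v)*Q + Q) = -5 + ((7 - 2*v)*(Q*v + v))*(-3*Q*v + Q) = -5 + ((7 - 2*v)*(v + Q*v))*(Q - 3*Q*v) = -5 + (7 - 2*v)*(Q - 3*Q*v)*(v + Q*v))
44*y(6, -4) = 44*(-5 - 23*(-4)*6² - 23*(-4)²*6² + 6*(-4)*6³ + 6*(-4)²*6³ + 7*(-4)*6 + 7*6*(-4)²) = 44*(-5 - 23*(-4)*36 - 23*16*36 + 6*(-4)*216 + 6*16*216 - 168 + 7*6*16) = 44*(-5 + 3312 - 13248 - 5184 + 20736 - 168 + 672) = 44*6115 = 269060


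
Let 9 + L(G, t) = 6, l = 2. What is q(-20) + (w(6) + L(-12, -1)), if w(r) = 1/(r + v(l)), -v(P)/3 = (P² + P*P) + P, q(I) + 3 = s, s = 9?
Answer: 71/24 ≈ 2.9583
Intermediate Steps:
q(I) = 6 (q(I) = -3 + 9 = 6)
L(G, t) = -3 (L(G, t) = -9 + 6 = -3)
v(P) = -6*P² - 3*P (v(P) = -3*((P² + P*P) + P) = -3*((P² + P²) + P) = -3*(2*P² + P) = -3*(P + 2*P²) = -6*P² - 3*P)
w(r) = 1/(-30 + r) (w(r) = 1/(r - 3*2*(1 + 2*2)) = 1/(r - 3*2*(1 + 4)) = 1/(r - 3*2*5) = 1/(r - 30) = 1/(-30 + r))
q(-20) + (w(6) + L(-12, -1)) = 6 + (1/(-30 + 6) - 3) = 6 + (1/(-24) - 3) = 6 + (-1/24 - 3) = 6 - 73/24 = 71/24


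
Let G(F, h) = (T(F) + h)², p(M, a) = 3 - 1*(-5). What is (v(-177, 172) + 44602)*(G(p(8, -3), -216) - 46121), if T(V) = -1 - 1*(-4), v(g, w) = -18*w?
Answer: -31212512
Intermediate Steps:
p(M, a) = 8 (p(M, a) = 3 + 5 = 8)
T(V) = 3 (T(V) = -1 + 4 = 3)
G(F, h) = (3 + h)²
(v(-177, 172) + 44602)*(G(p(8, -3), -216) - 46121) = (-18*172 + 44602)*((3 - 216)² - 46121) = (-3096 + 44602)*((-213)² - 46121) = 41506*(45369 - 46121) = 41506*(-752) = -31212512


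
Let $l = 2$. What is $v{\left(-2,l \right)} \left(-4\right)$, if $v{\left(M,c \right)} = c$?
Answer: $-8$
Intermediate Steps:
$v{\left(-2,l \right)} \left(-4\right) = 2 \left(-4\right) = -8$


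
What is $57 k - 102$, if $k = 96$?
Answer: $5370$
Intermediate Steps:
$57 k - 102 = 57 \cdot 96 - 102 = 5472 - 102 = 5370$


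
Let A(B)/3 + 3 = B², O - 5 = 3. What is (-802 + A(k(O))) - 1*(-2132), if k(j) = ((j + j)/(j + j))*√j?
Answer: 1345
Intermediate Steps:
O = 8 (O = 5 + 3 = 8)
k(j) = √j (k(j) = ((2*j)/((2*j)))*√j = ((2*j)*(1/(2*j)))*√j = 1*√j = √j)
A(B) = -9 + 3*B²
(-802 + A(k(O))) - 1*(-2132) = (-802 + (-9 + 3*(√8)²)) - 1*(-2132) = (-802 + (-9 + 3*(2*√2)²)) + 2132 = (-802 + (-9 + 3*8)) + 2132 = (-802 + (-9 + 24)) + 2132 = (-802 + 15) + 2132 = -787 + 2132 = 1345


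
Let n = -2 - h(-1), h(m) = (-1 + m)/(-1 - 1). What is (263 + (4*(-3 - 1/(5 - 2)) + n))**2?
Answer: 547600/9 ≈ 60844.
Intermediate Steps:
h(m) = 1/2 - m/2 (h(m) = (-1 + m)/(-2) = (-1 + m)*(-1/2) = 1/2 - m/2)
n = -3 (n = -2 - (1/2 - 1/2*(-1)) = -2 - (1/2 + 1/2) = -2 - 1*1 = -2 - 1 = -3)
(263 + (4*(-3 - 1/(5 - 2)) + n))**2 = (263 + (4*(-3 - 1/(5 - 2)) - 3))**2 = (263 + (4*(-3 - 1/3) - 3))**2 = (263 + (4*(-10/3) - 3))**2 = (263 + (-40/3 - 3))**2 = (263 - 49/3)**2 = (740/3)**2 = 547600/9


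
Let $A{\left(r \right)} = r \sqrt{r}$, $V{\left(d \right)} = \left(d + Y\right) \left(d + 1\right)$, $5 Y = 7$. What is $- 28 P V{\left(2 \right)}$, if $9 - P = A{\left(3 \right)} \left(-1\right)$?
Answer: $- \frac{12852}{5} - \frac{4284 \sqrt{3}}{5} \approx -4054.4$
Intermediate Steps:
$Y = \frac{7}{5}$ ($Y = \frac{1}{5} \cdot 7 = \frac{7}{5} \approx 1.4$)
$V{\left(d \right)} = \left(1 + d\right) \left(\frac{7}{5} + d\right)$ ($V{\left(d \right)} = \left(d + \frac{7}{5}\right) \left(d + 1\right) = \left(\frac{7}{5} + d\right) \left(1 + d\right) = \left(1 + d\right) \left(\frac{7}{5} + d\right)$)
$A{\left(r \right)} = r^{\frac{3}{2}}$
$P = 9 + 3 \sqrt{3}$ ($P = 9 - 3^{\frac{3}{2}} \left(-1\right) = 9 - 3 \sqrt{3} \left(-1\right) = 9 - - 3 \sqrt{3} = 9 + 3 \sqrt{3} \approx 14.196$)
$- 28 P V{\left(2 \right)} = - 28 \left(9 + 3 \sqrt{3}\right) \left(\frac{7}{5} + 2^{2} + \frac{12}{5} \cdot 2\right) = \left(-252 - 84 \sqrt{3}\right) \left(\frac{7}{5} + 4 + \frac{24}{5}\right) = \left(-252 - 84 \sqrt{3}\right) \frac{51}{5} = - \frac{12852}{5} - \frac{4284 \sqrt{3}}{5}$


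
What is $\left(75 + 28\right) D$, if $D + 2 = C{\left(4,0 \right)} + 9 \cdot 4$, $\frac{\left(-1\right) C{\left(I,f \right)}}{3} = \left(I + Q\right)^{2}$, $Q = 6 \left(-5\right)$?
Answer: $-205382$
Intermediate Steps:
$Q = -30$
$C{\left(I,f \right)} = - 3 \left(-30 + I\right)^{2}$ ($C{\left(I,f \right)} = - 3 \left(I - 30\right)^{2} = - 3 \left(-30 + I\right)^{2}$)
$D = -1994$ ($D = -2 + \left(- 3 \left(-30 + 4\right)^{2} + 9 \cdot 4\right) = -2 + \left(- 3 \left(-26\right)^{2} + 36\right) = -2 + \left(\left(-3\right) 676 + 36\right) = -2 + \left(-2028 + 36\right) = -2 - 1992 = -1994$)
$\left(75 + 28\right) D = \left(75 + 28\right) \left(-1994\right) = 103 \left(-1994\right) = -205382$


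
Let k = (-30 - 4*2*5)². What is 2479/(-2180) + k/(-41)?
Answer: -10783639/89380 ≈ -120.65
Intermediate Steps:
k = 4900 (k = (-30 - 8*5)² = (-30 - 40)² = (-70)² = 4900)
2479/(-2180) + k/(-41) = 2479/(-2180) + 4900/(-41) = 2479*(-1/2180) + 4900*(-1/41) = -2479/2180 - 4900/41 = -10783639/89380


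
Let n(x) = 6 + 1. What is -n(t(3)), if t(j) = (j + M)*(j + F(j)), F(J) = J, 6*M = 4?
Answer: -7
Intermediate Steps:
M = ⅔ (M = (⅙)*4 = ⅔ ≈ 0.66667)
t(j) = 2*j*(⅔ + j) (t(j) = (j + ⅔)*(j + j) = (⅔ + j)*(2*j) = 2*j*(⅔ + j))
n(x) = 7
-n(t(3)) = -1*7 = -7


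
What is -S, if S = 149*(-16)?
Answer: 2384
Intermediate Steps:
S = -2384
-S = -1*(-2384) = 2384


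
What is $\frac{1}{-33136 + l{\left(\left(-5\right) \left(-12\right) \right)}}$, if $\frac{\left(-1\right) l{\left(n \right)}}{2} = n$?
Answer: $- \frac{1}{33256} \approx -3.007 \cdot 10^{-5}$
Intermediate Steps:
$l{\left(n \right)} = - 2 n$
$\frac{1}{-33136 + l{\left(\left(-5\right) \left(-12\right) \right)}} = \frac{1}{-33136 - 2 \left(\left(-5\right) \left(-12\right)\right)} = \frac{1}{-33136 - 120} = \frac{1}{-33256} = - \frac{1}{33256}$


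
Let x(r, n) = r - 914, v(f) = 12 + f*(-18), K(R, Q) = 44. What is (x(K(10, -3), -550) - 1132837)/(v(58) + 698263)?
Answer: -1133707/697231 ≈ -1.6260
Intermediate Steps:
v(f) = 12 - 18*f
x(r, n) = -914 + r
(x(K(10, -3), -550) - 1132837)/(v(58) + 698263) = ((-914 + 44) - 1132837)/((12 - 18*58) + 698263) = (-870 - 1132837)/((12 - 1044) + 698263) = -1133707/(-1032 + 698263) = -1133707/697231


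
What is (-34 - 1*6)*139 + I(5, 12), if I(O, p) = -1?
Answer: -5561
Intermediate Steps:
(-34 - 1*6)*139 + I(5, 12) = (-34 - 1*6)*139 - 1 = (-34 - 6)*139 - 1 = -40*139 - 1 = -5560 - 1 = -5561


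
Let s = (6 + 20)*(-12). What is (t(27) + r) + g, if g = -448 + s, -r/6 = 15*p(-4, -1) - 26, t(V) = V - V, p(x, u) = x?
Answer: -244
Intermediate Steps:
t(V) = 0
s = -312 (s = 26*(-12) = -312)
r = 516 (r = -6*(15*(-4) - 26) = -6*(-60 - 26) = -6*(-86) = 516)
g = -760 (g = -448 - 312 = -760)
(t(27) + r) + g = (0 + 516) - 760 = 516 - 760 = -244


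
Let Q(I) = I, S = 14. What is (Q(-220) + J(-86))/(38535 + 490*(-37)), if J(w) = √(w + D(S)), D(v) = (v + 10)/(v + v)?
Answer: -4/371 + 2*I*√1043/142835 ≈ -0.010782 + 0.00045221*I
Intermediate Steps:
D(v) = (10 + v)/(2*v) (D(v) = (10 + v)/((2*v)) = (10 + v)*(1/(2*v)) = (10 + v)/(2*v))
J(w) = √(6/7 + w) (J(w) = √(w + (½)*(10 + 14)/14) = √(w + (½)*(1/14)*24) = √(w + 6/7) = √(6/7 + w))
(Q(-220) + J(-86))/(38535 + 490*(-37)) = (-220 + √(42 + 49*(-86))/7)/(38535 + 490*(-37)) = (-220 + √(42 - 4214)/7)/(38535 - 18130) = (-220 + √(-4172)/7)/20405 = (-220 + (2*I*√1043)/7)*(1/20405) = (-220 + 2*I*√1043/7)*(1/20405) = -4/371 + 2*I*√1043/142835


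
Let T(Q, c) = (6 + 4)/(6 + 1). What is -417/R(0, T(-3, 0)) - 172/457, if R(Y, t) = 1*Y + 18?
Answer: -64555/2742 ≈ -23.543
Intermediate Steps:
T(Q, c) = 10/7
R(Y, t) = 18 + Y (R(Y, t) = Y + 18 = 18 + Y)
-417/R(0, T(-3, 0)) - 172/457 = -417/(18 + 0) - 172/457 = -417/18 - 172*1/457 = -417*1/18 - 172/457 = -139/6 - 172/457 = -64555/2742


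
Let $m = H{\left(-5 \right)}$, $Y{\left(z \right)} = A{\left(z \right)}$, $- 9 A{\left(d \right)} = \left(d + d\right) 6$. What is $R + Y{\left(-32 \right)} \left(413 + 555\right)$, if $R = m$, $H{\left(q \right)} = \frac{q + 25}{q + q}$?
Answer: $\frac{123898}{3} \approx 41299.0$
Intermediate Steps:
$A{\left(d \right)} = - \frac{4 d}{3}$ ($A{\left(d \right)} = - \frac{\left(d + d\right) 6}{9} = - \frac{2 d 6}{9} = - \frac{12 d}{9} = - \frac{4 d}{3}$)
$Y{\left(z \right)} = - \frac{4 z}{3}$
$H{\left(q \right)} = \frac{25 + q}{2 q}$
$m = -2$ ($m = \frac{25 - 5}{2 \left(-5\right)} = \frac{1}{2} \left(- \frac{1}{5}\right) 20 = -2$)
$R = -2$
$R + Y{\left(-32 \right)} \left(413 + 555\right) = -2 + \left(- \frac{4}{3}\right) \left(-32\right) \left(413 + 555\right) = -2 + \frac{128}{3} \cdot 968 = -2 + \frac{123904}{3} = \frac{123898}{3}$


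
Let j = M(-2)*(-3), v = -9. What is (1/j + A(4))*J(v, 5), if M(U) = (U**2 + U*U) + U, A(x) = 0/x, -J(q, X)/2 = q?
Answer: -1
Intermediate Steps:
J(q, X) = -2*q
A(x) = 0
M(U) = U + 2*U**2 (M(U) = (U**2 + U**2) + U = 2*U**2 + U = U + 2*U**2)
j = -18 (j = -2*(1 + 2*(-2))*(-3) = -2*(1 - 4)*(-3) = -2*(-3)*(-3) = 6*(-3) = -18)
(1/j + A(4))*J(v, 5) = (1/(-18) + 0)*(-2*(-9)) = (-1/18 + 0)*18 = -1/18*18 = -1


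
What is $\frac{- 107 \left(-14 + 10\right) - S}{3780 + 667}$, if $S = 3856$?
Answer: $- \frac{3428}{4447} \approx -0.77086$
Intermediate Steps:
$\frac{- 107 \left(-14 + 10\right) - S}{3780 + 667} = \frac{- 107 \left(-14 + 10\right) - 3856}{3780 + 667} = \frac{\left(-107\right) \left(-4\right) - 3856}{4447} = \left(428 - 3856\right) \frac{1}{4447} = \left(-3428\right) \frac{1}{4447} = - \frac{3428}{4447}$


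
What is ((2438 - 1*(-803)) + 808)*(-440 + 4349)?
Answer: 15827541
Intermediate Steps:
((2438 - 1*(-803)) + 808)*(-440 + 4349) = ((2438 + 803) + 808)*3909 = (3241 + 808)*3909 = 4049*3909 = 15827541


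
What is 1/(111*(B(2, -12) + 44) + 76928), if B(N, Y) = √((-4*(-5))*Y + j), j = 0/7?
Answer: 20453/1674040096 - 111*I*√15/1674040096 ≈ 1.2218e-5 - 2.568e-7*I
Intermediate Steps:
j = 0 (j = 0*(⅐) = 0)
B(N, Y) = 2*√5*√Y (B(N, Y) = √((-4*(-5))*Y + 0) = √(20*Y + 0) = √(20*Y) = 2*√5*√Y)
1/(111*(B(2, -12) + 44) + 76928) = 1/(111*(2*√5*√(-12) + 44) + 76928) = 1/(111*(2*√5*(2*I*√3) + 44) + 76928) = 1/(111*(4*I*√15 + 44) + 76928) = 1/(111*(44 + 4*I*√15) + 76928) = 1/((4884 + 444*I*√15) + 76928) = 1/(81812 + 444*I*√15)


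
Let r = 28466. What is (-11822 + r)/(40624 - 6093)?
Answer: 16644/34531 ≈ 0.48200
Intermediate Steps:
(-11822 + r)/(40624 - 6093) = (-11822 + 28466)/(40624 - 6093) = 16644/34531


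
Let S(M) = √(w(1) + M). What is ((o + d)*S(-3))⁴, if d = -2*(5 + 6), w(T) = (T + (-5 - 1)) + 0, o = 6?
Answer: 4194304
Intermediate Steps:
w(T) = -6 + T (w(T) = (T - 6) + 0 = (-6 + T) + 0 = -6 + T)
S(M) = √(-5 + M) (S(M) = √((-6 + 1) + M) = √(-5 + M))
d = -22 (d = -2*11 = -22)
((o + d)*S(-3))⁴ = ((6 - 22)*√(-5 - 3))⁴ = (-32*I*√2)⁴ = 4194304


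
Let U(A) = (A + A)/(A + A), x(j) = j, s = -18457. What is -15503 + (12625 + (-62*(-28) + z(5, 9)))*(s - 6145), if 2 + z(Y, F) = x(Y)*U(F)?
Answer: -353398631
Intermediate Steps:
U(A) = 1 (U(A) = (2*A)/((2*A)) = (2*A)*(1/(2*A)) = 1)
z(Y, F) = -2 + Y (z(Y, F) = -2 + Y*1 = -2 + Y)
-15503 + (12625 + (-62*(-28) + z(5, 9)))*(s - 6145) = -15503 + (12625 + (-62*(-28) + (-2 + 5)))*(-18457 - 6145) = -15503 + (12625 + (1736 + 3))*(-24602) = -15503 + (12625 + 1739)*(-24602) = -15503 + 14364*(-24602) = -15503 - 353383128 = -353398631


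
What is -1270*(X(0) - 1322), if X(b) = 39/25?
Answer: 8384794/5 ≈ 1.6770e+6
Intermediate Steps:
X(b) = 39/25 (X(b) = 39*(1/25) = 39/25)
-1270*(X(0) - 1322) = -1270*(39/25 - 1322) = -1270*(-33011/25) = 8384794/5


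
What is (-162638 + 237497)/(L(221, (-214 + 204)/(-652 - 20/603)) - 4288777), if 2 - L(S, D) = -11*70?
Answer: -24953/1429335 ≈ -0.017458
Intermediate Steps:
L(S, D) = 772 (L(S, D) = 2 - (-11)*70 = 2 - 1*(-770) = 2 + 770 = 772)
(-162638 + 237497)/(L(221, (-214 + 204)/(-652 - 20/603)) - 4288777) = (-162638 + 237497)/(772 - 4288777) = 74859/(-4288005) = 74859*(-1/4288005) = -24953/1429335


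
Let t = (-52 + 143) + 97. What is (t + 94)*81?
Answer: 22842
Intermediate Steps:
t = 188 (t = 91 + 97 = 188)
(t + 94)*81 = (188 + 94)*81 = 282*81 = 22842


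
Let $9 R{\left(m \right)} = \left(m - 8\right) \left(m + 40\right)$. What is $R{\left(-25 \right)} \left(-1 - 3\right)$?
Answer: $220$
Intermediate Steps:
$R{\left(m \right)} = \frac{\left(-8 + m\right) \left(40 + m\right)}{9}$ ($R{\left(m \right)} = \frac{\left(m - 8\right) \left(m + 40\right)}{9} = \frac{\left(-8 + m\right) \left(40 + m\right)}{9}$)
$R{\left(-25 \right)} \left(-1 - 3\right) = \left(- \frac{320}{9} + \frac{\left(-25\right)^{2}}{9} + \frac{32}{9} \left(-25\right)\right) \left(-1 - 3\right) = \left(- \frac{320}{9} + \frac{1}{9} \cdot 625 - \frac{800}{9}\right) \left(-1 - 3\right) = \left(- \frac{320}{9} + \frac{625}{9} - \frac{800}{9}\right) \left(-4\right) = \left(-55\right) \left(-4\right) = 220$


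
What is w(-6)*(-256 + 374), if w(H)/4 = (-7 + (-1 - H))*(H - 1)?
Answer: 6608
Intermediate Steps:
w(H) = 4*(-1 + H)*(-8 - H) (w(H) = 4*((-7 + (-1 - H))*(H - 1)) = 4*((-8 - H)*(-1 + H)) = 4*((-1 + H)*(-8 - H)) = 4*(-1 + H)*(-8 - H))
w(-6)*(-256 + 374) = (32 - 28*(-6) - 4*(-6)²)*(-256 + 374) = (32 + 168 - 4*36)*118 = (32 + 168 - 144)*118 = 56*118 = 6608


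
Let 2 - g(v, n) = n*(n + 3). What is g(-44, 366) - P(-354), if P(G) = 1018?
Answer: -136070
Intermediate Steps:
g(v, n) = 2 - n*(3 + n) (g(v, n) = 2 - n*(n + 3) = 2 - n*(3 + n))
g(-44, 366) - P(-354) = (2 - 1*366**2 - 3*366) - 1*1018 = (2 - 1*133956 - 1098) - 1018 = (2 - 133956 - 1098) - 1018 = -135052 - 1018 = -136070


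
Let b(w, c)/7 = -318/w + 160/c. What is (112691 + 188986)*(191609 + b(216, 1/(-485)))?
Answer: -1272840324673/12 ≈ -1.0607e+11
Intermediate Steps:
b(w, c) = -2226/w + 1120/c (b(w, c) = 7*(-318/w + 160/c) = -2226/w + 1120/c)
(112691 + 188986)*(191609 + b(216, 1/(-485))) = (112691 + 188986)*(191609 + (-2226/216 + 1120/(1/(-485)))) = 301677*(191609 + (-2226*1/216 + 1120/(-1/485))) = 301677*(191609 + (-371/36 + 1120*(-485))) = 301677*(191609 + (-371/36 - 543200)) = 301677*(191609 - 19555571/36) = 301677*(-12657647/36) = -1272840324673/12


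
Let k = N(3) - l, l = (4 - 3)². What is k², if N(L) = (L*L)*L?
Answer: 676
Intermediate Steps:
l = 1 (l = 1² = 1)
N(L) = L³ (N(L) = L²*L = L³)
k = 26 (k = 3³ - 1*1 = 27 - 1 = 26)
k² = 26² = 676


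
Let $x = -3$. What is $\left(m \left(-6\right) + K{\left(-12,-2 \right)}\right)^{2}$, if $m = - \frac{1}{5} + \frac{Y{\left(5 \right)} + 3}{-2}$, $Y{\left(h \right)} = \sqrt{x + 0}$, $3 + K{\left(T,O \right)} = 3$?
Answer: $\frac{1926}{25} + \frac{306 i \sqrt{3}}{5} \approx 77.04 + 106.0 i$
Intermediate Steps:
$K{\left(T,O \right)} = 0$ ($K{\left(T,O \right)} = -3 + 3 = 0$)
$Y{\left(h \right)} = i \sqrt{3}$ ($Y{\left(h \right)} = \sqrt{-3 + 0} = \sqrt{-3} = i \sqrt{3}$)
$m = - \frac{17}{10} - \frac{i \sqrt{3}}{2}$ ($m = - \frac{1}{5} + \frac{i \sqrt{3} + 3}{-2} = \left(-1\right) \frac{1}{5} + \left(3 + i \sqrt{3}\right) \left(- \frac{1}{2}\right) = - \frac{1}{5} - \left(\frac{3}{2} + \frac{i \sqrt{3}}{2}\right) = - \frac{17}{10} - \frac{i \sqrt{3}}{2} \approx -1.7 - 0.86602 i$)
$\left(m \left(-6\right) + K{\left(-12,-2 \right)}\right)^{2} = \left(\left(- \frac{17}{10} - \frac{i \sqrt{3}}{2}\right) \left(-6\right) + 0\right)^{2} = \left(\left(\frac{51}{5} + 3 i \sqrt{3}\right) + 0\right)^{2} = \left(\frac{51}{5} + 3 i \sqrt{3}\right)^{2}$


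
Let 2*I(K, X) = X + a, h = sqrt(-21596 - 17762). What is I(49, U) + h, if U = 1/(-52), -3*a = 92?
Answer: -4787/312 + I*sqrt(39358) ≈ -15.343 + 198.39*I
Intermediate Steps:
a = -92/3 (a = -1/3*92 = -92/3 ≈ -30.667)
h = I*sqrt(39358) (h = sqrt(-39358) = I*sqrt(39358) ≈ 198.39*I)
U = -1/52 ≈ -0.019231
I(K, X) = -46/3 + X/2 (I(K, X) = (X - 92/3)/2 = (-92/3 + X)/2 = -46/3 + X/2)
I(49, U) + h = (-46/3 + (1/2)*(-1/52)) + I*sqrt(39358) = (-46/3 - 1/104) + I*sqrt(39358) = -4787/312 + I*sqrt(39358)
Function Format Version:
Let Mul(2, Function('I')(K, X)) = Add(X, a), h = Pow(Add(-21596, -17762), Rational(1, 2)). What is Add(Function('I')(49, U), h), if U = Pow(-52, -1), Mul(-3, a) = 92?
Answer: Add(Rational(-4787, 312), Mul(I, Pow(39358, Rational(1, 2)))) ≈ Add(-15.343, Mul(198.39, I))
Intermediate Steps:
a = Rational(-92, 3) (a = Mul(Rational(-1, 3), 92) = Rational(-92, 3) ≈ -30.667)
h = Mul(I, Pow(39358, Rational(1, 2))) (h = Pow(-39358, Rational(1, 2)) = Mul(I, Pow(39358, Rational(1, 2))) ≈ Mul(198.39, I))
U = Rational(-1, 52) ≈ -0.019231
Function('I')(K, X) = Add(Rational(-46, 3), Mul(Rational(1, 2), X)) (Function('I')(K, X) = Mul(Rational(1, 2), Add(X, Rational(-92, 3))) = Mul(Rational(1, 2), Add(Rational(-92, 3), X)) = Add(Rational(-46, 3), Mul(Rational(1, 2), X)))
Add(Function('I')(49, U), h) = Add(Add(Rational(-46, 3), Mul(Rational(1, 2), Rational(-1, 52))), Mul(I, Pow(39358, Rational(1, 2)))) = Add(Add(Rational(-46, 3), Rational(-1, 104)), Mul(I, Pow(39358, Rational(1, 2)))) = Add(Rational(-4787, 312), Mul(I, Pow(39358, Rational(1, 2))))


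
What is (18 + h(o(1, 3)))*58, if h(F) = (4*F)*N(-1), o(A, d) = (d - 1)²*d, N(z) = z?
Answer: -1740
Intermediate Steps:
o(A, d) = d*(-1 + d)² (o(A, d) = (-1 + d)²*d = d*(-1 + d)²)
h(F) = -4*F (h(F) = (4*F)*(-1) = -4*F)
(18 + h(o(1, 3)))*58 = (18 - 12*(-1 + 3)²)*58 = (18 - 12*2²)*58 = (18 - 12*4)*58 = (18 - 4*12)*58 = (18 - 48)*58 = -30*58 = -1740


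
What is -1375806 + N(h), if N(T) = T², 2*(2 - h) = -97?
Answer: -5493023/4 ≈ -1.3733e+6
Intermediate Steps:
h = 101/2 (h = 2 - ½*(-97) = 2 + 97/2 = 101/2 ≈ 50.500)
-1375806 + N(h) = -1375806 + (101/2)² = -1375806 + 10201/4 = -5493023/4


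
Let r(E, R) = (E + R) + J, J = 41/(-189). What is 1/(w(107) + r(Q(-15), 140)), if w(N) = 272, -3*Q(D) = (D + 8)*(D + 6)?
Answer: 189/73858 ≈ 0.0025590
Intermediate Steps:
Q(D) = -(6 + D)*(8 + D)/3 (Q(D) = -(D + 8)*(D + 6)/3 = -(8 + D)*(6 + D)/3 = -(6 + D)*(8 + D)/3)
J = -41/189 (J = 41*(-1/189) = -41/189 ≈ -0.21693)
r(E, R) = -41/189 + E + R (r(E, R) = (E + R) - 41/189 = -41/189 + E + R)
1/(w(107) + r(Q(-15), 140)) = 1/(272 + (-41/189 + (-16 - 14/3*(-15) - 1/3*(-15)**2) + 140)) = 1/(272 + (-41/189 + (-16 + 70 - 1/3*225) + 140)) = 1/(272 + (-41/189 + (-16 + 70 - 75) + 140)) = 1/(272 + (-41/189 - 21 + 140)) = 1/(272 + 22450/189) = 1/(73858/189) = 189/73858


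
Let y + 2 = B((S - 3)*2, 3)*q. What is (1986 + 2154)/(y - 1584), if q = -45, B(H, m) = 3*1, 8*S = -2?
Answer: -4140/1721 ≈ -2.4056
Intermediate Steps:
S = -¼ (S = (⅛)*(-2) = -¼ ≈ -0.25000)
B(H, m) = 3
y = -137 (y = -2 + 3*(-45) = -2 - 135 = -137)
(1986 + 2154)/(y - 1584) = (1986 + 2154)/(-137 - 1584) = 4140/(-1721) = 4140*(-1/1721) = -4140/1721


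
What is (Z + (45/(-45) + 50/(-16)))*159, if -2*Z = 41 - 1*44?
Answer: -3339/8 ≈ -417.38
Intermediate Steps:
Z = 3/2 (Z = -(41 - 1*44)/2 = -(41 - 44)/2 = -½*(-3) = 3/2 ≈ 1.5000)
(Z + (45/(-45) + 50/(-16)))*159 = (3/2 + (45/(-45) + 50/(-16)))*159 = (3/2 + (45*(-1/45) + 50*(-1/16)))*159 = (3/2 + (-1 - 25/8))*159 = (3/2 - 33/8)*159 = -21/8*159 = -3339/8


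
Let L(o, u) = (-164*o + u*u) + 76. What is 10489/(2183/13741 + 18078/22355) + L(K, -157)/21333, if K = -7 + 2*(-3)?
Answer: 68743155586022926/6340397207079 ≈ 10842.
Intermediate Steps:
K = -13 (K = -7 - 6 = -13)
L(o, u) = 76 + u² - 164*o (L(o, u) = (-164*o + u²) + 76 = (u² - 164*o) + 76 = 76 + u² - 164*o)
10489/(2183/13741 + 18078/22355) + L(K, -157)/21333 = 10489/(2183/13741 + 18078/22355) + (76 + (-157)² - 164*(-13))/21333 = 10489/(2183*(1/13741) + 18078*(1/22355)) + (76 + 24649 + 2132)*(1/21333) = 10489/(2183/13741 + 18078/22355) + 26857*(1/21333) = 10489/(297210763/307180055) + 26857/21333 = 10489*(307180055/297210763) + 26857/21333 = 3222011596895/297210763 + 26857/21333 = 68743155586022926/6340397207079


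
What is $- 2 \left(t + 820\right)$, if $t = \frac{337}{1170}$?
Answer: $- \frac{959737}{585} \approx -1640.6$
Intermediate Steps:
$t = \frac{337}{1170}$ ($t = 337 \cdot \frac{1}{1170} = \frac{337}{1170} \approx 0.28803$)
$- 2 \left(t + 820\right) = - 2 \left(\frac{337}{1170} + 820\right) = \left(-2\right) \frac{959737}{1170} = - \frac{959737}{585}$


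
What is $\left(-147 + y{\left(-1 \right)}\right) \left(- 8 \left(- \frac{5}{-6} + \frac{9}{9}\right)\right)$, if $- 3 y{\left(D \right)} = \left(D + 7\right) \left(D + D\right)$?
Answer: $\frac{6292}{3} \approx 2097.3$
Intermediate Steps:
$y{\left(D \right)} = - \frac{2 D \left(7 + D\right)}{3}$ ($y{\left(D \right)} = - \frac{\left(D + 7\right) \left(D + D\right)}{3} = - \frac{\left(7 + D\right) 2 D}{3} = - \frac{2 D \left(7 + D\right)}{3}$)
$\left(-147 + y{\left(-1 \right)}\right) \left(- 8 \left(- \frac{5}{-6} + \frac{9}{9}\right)\right) = \left(-147 - - \frac{2 \left(7 - 1\right)}{3}\right) \left(- 8 \left(- \frac{5}{-6} + \frac{9}{9}\right)\right) = \left(-147 - \left(- \frac{2}{3}\right) 6\right) \left(- 8 \left(\left(-5\right) \left(- \frac{1}{6}\right) + 9 \cdot \frac{1}{9}\right)\right) = \left(-147 + 4\right) \left(- 8 \left(\frac{5}{6} + 1\right)\right) = - 143 \left(\left(-8\right) \frac{11}{6}\right) = \left(-143\right) \left(- \frac{44}{3}\right) = \frac{6292}{3}$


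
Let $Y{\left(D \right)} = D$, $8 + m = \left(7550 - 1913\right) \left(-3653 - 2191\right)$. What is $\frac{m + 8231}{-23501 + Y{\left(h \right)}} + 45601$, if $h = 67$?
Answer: $\frac{1101548239}{23434} \approx 47006.0$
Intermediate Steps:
$m = -32942636$ ($m = -8 + \left(7550 - 1913\right) \left(-3653 - 2191\right) = -8 + 5637 \left(-5844\right) = -8 - 32942628 = -32942636$)
$\frac{m + 8231}{-23501 + Y{\left(h \right)}} + 45601 = \frac{-32942636 + 8231}{-23501 + 67} + 45601 = - \frac{32934405}{-23434} + 45601 = \left(-32934405\right) \left(- \frac{1}{23434}\right) + 45601 = \frac{32934405}{23434} + 45601 = \frac{1101548239}{23434}$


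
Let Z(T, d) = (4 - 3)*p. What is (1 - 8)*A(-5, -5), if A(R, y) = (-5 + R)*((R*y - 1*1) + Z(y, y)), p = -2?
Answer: 1540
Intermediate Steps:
Z(T, d) = -2 (Z(T, d) = (4 - 3)*(-2) = 1*(-2) = -2)
A(R, y) = (-5 + R)*(-3 + R*y) (A(R, y) = (-5 + R)*((R*y - 1*1) - 2) = (-5 + R)*((R*y - 1) - 2) = (-5 + R)*((-1 + R*y) - 2) = (-5 + R)*(-3 + R*y))
(1 - 8)*A(-5, -5) = (1 - 8)*(15 - 3*(-5) - 5*(-5)**2 - 5*(-5)*(-5)) = -7*(15 + 15 - 5*25 - 125) = -7*(15 + 15 - 125 - 125) = -7*(-220) = 1540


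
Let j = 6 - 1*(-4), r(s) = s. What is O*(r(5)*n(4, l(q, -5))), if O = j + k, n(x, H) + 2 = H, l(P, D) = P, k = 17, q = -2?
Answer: -540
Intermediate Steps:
j = 10 (j = 6 + 4 = 10)
n(x, H) = -2 + H
O = 27 (O = 10 + 17 = 27)
O*(r(5)*n(4, l(q, -5))) = 27*(5*(-2 - 2)) = 27*(5*(-4)) = 27*(-20) = -540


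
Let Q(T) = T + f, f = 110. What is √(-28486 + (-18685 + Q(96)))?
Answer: I*√46965 ≈ 216.71*I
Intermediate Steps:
Q(T) = 110 + T (Q(T) = T + 110 = 110 + T)
√(-28486 + (-18685 + Q(96))) = √(-28486 + (-18685 + (110 + 96))) = √(-28486 + (-18685 + 206)) = √(-28486 - 18479) = √(-46965) = I*√46965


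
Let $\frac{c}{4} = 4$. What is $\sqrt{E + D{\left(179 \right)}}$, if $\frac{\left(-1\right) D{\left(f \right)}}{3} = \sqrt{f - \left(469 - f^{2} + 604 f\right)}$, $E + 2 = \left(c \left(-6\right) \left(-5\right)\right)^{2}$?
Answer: $\sqrt{230398 - 9 i \sqrt{8485}} \approx 480.0 - 0.8636 i$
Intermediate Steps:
$c = 16$ ($c = 4 \cdot 4 = 16$)
$E = 230398$ ($E = -2 + \left(16 \left(-6\right) \left(-5\right)\right)^{2} = -2 + \left(\left(-96\right) \left(-5\right)\right)^{2} = -2 + 480^{2} = -2 + 230400 = 230398$)
$D{\left(f \right)} = - 3 \sqrt{-469 + f^{2} - 603 f}$ ($D{\left(f \right)} = - 3 \sqrt{f - \left(469 - f^{2} + 604 f\right)} = - 3 \sqrt{-469 + f^{2} - 603 f}$)
$\sqrt{E + D{\left(179 \right)}} = \sqrt{230398 - 3 \sqrt{-469 + 179^{2} - 107937}} = \sqrt{230398 - 3 \sqrt{-469 + 32041 - 107937}} = \sqrt{230398 - 3 \sqrt{-76365}} = \sqrt{230398 - 3 \cdot 3 i \sqrt{8485}} = \sqrt{230398 - 9 i \sqrt{8485}}$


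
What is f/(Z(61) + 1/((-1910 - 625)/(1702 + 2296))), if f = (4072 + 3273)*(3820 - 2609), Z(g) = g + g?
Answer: 22548305325/305272 ≈ 73863.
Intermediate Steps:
Z(g) = 2*g
f = 8894795 (f = 7345*1211 = 8894795)
f/(Z(61) + 1/((-1910 - 625)/(1702 + 2296))) = 8894795/(2*61 + 1/((-1910 - 625)/(1702 + 2296))) = 8894795/(122 + 1/(-2535/3998)) = 8894795/(122 - 3998/2535) = 8894795/(305272/2535) = 8894795*(2535/305272) = 22548305325/305272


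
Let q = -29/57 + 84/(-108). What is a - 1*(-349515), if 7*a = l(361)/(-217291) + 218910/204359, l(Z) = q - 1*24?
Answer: 2653979885061182603/7593318521199 ≈ 3.4952e+5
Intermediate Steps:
q = -220/171 (q = -29*1/57 + 84*(-1/108) = -29/57 - 7/9 = -220/171 ≈ -1.2866)
l(Z) = -4324/171 (l(Z) = -220/171 - 1*24 = -220/171 - 24 = -4324/171)
a = 1162124314118/7593318521199 (a = (-4324/171/(-217291) + 218910/204359)/7 = (-4324/171*(-1/217291) + 218910*(1/204359))/7 = (4324/37156761 + 218910/204359)/7 = (1/7)*(8134870198826/7593318521199) = 1162124314118/7593318521199 ≈ 0.15305)
a - 1*(-349515) = 1162124314118/7593318521199 - 1*(-349515) = 1162124314118/7593318521199 + 349515 = 2653979885061182603/7593318521199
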